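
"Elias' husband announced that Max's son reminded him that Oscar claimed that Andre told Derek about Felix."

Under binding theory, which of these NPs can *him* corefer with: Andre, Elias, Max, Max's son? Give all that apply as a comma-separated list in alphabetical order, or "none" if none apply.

Elias, Max

*him* is a pronoun; Principle B requires it to be free in its binding domain — the clause headed by 'reminded'.
— Andre: subject of the clause headed by 'told'; is c-commanded by the pronoun; coreference would bind this R-expression — blocked (Principle C).
— Elias: possessor inside the subject DP of the matrix clause; does not c-command the pronoun — Principle B does not apply; allowed.
— Max: possessor inside the subject DP of the clause headed by 'reminded'; does not c-command the pronoun — Principle B does not apply; allowed.
— Max's son: subject of the clause headed by 'reminded'; c-commands the pronoun within its binding domain — blocked (Principle B).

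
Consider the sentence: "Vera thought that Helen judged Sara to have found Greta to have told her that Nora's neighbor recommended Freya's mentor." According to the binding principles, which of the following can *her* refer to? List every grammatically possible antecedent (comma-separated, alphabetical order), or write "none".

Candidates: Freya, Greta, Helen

Helen

*her* is a pronoun; Principle B requires it to be free in its binding domain — the clause headed by 'told'.
— Freya: possessor inside the object DP of the clause headed by 'recommended'; is c-commanded by the pronoun; coreference would bind this R-expression — blocked (Principle C).
— Greta: subject of the clause headed by 'told'; c-commands the pronoun within its binding domain — blocked (Principle B).
— Helen: subject of the clause headed by 'judged'; c-commands the pronoun but lies outside its binding domain — allowed.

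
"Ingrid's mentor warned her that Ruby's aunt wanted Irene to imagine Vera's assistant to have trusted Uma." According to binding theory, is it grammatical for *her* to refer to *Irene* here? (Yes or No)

*Irene* is an R-expression; Principle C requires it to be free (not bound by any c-commanding expression).
— her: object of the matrix clause; the pronoun c-commands the R-expression — coreference blocked (Principle C).

No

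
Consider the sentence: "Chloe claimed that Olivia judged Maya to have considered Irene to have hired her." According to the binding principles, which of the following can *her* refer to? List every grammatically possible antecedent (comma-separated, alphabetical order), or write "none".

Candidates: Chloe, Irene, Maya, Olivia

Chloe, Maya, Olivia

*her* is a pronoun; Principle B requires it to be free in its binding domain — the clause headed by 'hired'.
— Chloe: subject of the matrix clause; c-commands the pronoun but lies outside its binding domain — allowed.
— Irene: subject of the clause headed by 'hired'; c-commands the pronoun within its binding domain — blocked (Principle B).
— Maya: subject of the clause headed by 'considered'; c-commands the pronoun but lies outside its binding domain — allowed.
— Olivia: subject of the clause headed by 'judged'; c-commands the pronoun but lies outside its binding domain — allowed.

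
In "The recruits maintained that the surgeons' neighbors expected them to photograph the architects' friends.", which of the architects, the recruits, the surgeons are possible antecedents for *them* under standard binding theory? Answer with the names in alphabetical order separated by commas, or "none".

*them* is a pronoun; Principle B requires it to be free in its binding domain — the clause headed by 'expected'.
— the architects: possessor inside the object DP of the clause headed by 'photograph'; is c-commanded by the pronoun; coreference would bind this R-expression — blocked (Principle C).
— the recruits: subject of the matrix clause; c-commands the pronoun but lies outside its binding domain — allowed.
— the surgeons: possessor inside the subject DP of the clause headed by 'expected'; does not c-command the pronoun — Principle B does not apply; allowed.

the recruits, the surgeons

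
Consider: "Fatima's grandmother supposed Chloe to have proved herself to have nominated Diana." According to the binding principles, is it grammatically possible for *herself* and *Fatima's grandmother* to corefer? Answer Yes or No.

*herself* is a reflexive; Principle A requires it to be bound within its binding domain — the clause headed by 'proved'.
— Fatima's grandmother: subject of the matrix clause; c-commands the reflexive but lies outside its binding domain — cannot bind it (Principle A).

No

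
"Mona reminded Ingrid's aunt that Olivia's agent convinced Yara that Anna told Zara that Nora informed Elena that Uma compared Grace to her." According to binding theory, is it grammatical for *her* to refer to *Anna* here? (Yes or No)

*Anna* is an R-expression; Principle C requires it to be free (not bound by any c-commanding expression).
— her: second object of the clause headed by 'compared'; the pronoun does not c-command the R-expression — coreference allowed.

Yes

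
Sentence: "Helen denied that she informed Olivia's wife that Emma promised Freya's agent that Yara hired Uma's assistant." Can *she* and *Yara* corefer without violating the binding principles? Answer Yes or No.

*Yara* is an R-expression; Principle C requires it to be free (not bound by any c-commanding expression).
— she: subject of the clause headed by 'informed'; the pronoun c-commands the R-expression — coreference blocked (Principle C).

No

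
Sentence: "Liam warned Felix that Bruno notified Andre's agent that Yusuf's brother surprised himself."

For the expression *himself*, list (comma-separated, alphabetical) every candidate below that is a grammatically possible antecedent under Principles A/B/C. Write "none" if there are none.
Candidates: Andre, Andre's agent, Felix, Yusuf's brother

Yusuf's brother

*himself* is a reflexive; Principle A requires it to be bound within its binding domain — the clause headed by 'surprised'.
— Andre: possessor inside the object DP of the clause headed by 'notified'; does not c-command the reflexive — cannot bind it (Principle A).
— Andre's agent: object of the clause headed by 'notified'; c-commands the reflexive but lies outside its binding domain — cannot bind it (Principle A).
— Felix: object of the matrix clause; c-commands the reflexive but lies outside its binding domain — cannot bind it (Principle A).
— Yusuf's brother: subject of the clause headed by 'surprised'; c-commands the reflexive within its binding domain — allowed (Principle A).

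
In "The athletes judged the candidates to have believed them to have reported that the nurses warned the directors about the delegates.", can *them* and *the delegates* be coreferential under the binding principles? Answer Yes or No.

*the delegates* is an R-expression; Principle C requires it to be free (not bound by any c-commanding expression).
— them: subject of the clause headed by 'reported'; the pronoun c-commands the R-expression — coreference blocked (Principle C).

No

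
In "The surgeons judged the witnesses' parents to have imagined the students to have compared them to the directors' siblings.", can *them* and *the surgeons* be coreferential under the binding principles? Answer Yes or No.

Yes

*the surgeons* is an R-expression; Principle C requires it to be free (not bound by any c-commanding expression).
— them: object of the clause headed by 'compared'; the pronoun does not c-command the R-expression — coreference allowed.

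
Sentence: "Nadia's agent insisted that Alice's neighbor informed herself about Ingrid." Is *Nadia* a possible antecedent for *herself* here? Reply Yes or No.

*herself* is a reflexive; Principle A requires it to be bound within its binding domain — the clause headed by 'informed'.
— Nadia: possessor inside the subject DP of the matrix clause; does not c-command the reflexive — cannot bind it (Principle A).

No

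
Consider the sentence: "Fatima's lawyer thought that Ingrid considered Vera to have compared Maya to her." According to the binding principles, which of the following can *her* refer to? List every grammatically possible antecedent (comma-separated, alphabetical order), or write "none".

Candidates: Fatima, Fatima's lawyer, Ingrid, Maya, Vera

*her* is a pronoun; Principle B requires it to be free in its binding domain — the clause headed by 'compared'.
— Fatima: possessor inside the subject DP of the matrix clause; does not c-command the pronoun — Principle B does not apply; allowed.
— Fatima's lawyer: subject of the matrix clause; c-commands the pronoun but lies outside its binding domain — allowed.
— Ingrid: subject of the clause headed by 'considered'; c-commands the pronoun but lies outside its binding domain — allowed.
— Maya: object of the clause headed by 'compared'; c-commands the pronoun within its binding domain — blocked (Principle B).
— Vera: subject of the clause headed by 'compared'; c-commands the pronoun within its binding domain — blocked (Principle B).

Fatima, Fatima's lawyer, Ingrid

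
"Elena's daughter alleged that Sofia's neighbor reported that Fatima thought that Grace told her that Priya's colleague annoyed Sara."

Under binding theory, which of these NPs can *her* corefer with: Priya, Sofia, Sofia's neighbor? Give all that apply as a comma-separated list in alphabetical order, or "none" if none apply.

Sofia, Sofia's neighbor

*her* is a pronoun; Principle B requires it to be free in its binding domain — the clause headed by 'told'.
— Priya: possessor inside the subject DP of the clause headed by 'annoyed'; is c-commanded by the pronoun; coreference would bind this R-expression — blocked (Principle C).
— Sofia: possessor inside the subject DP of the clause headed by 'reported'; does not c-command the pronoun — Principle B does not apply; allowed.
— Sofia's neighbor: subject of the clause headed by 'reported'; c-commands the pronoun but lies outside its binding domain — allowed.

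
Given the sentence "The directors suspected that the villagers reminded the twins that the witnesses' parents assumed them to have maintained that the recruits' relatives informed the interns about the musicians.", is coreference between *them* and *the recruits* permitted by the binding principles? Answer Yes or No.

No

*them* is a pronoun; Principle B requires it to be free in its binding domain — the clause headed by 'assumed'.
— the recruits: possessor inside the subject DP of the clause headed by 'informed'; is c-commanded by the pronoun; coreference would bind this R-expression — blocked (Principle C).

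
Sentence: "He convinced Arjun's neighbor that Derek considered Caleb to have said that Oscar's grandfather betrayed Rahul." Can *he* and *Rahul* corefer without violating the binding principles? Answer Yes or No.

No

*Rahul* is an R-expression; Principle C requires it to be free (not bound by any c-commanding expression).
— he: subject of the matrix clause; the pronoun c-commands the R-expression — coreference blocked (Principle C).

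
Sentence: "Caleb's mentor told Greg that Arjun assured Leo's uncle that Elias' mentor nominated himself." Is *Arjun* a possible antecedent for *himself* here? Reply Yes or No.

No

*himself* is a reflexive; Principle A requires it to be bound within its binding domain — the clause headed by 'nominated'.
— Arjun: subject of the clause headed by 'assured'; c-commands the reflexive but lies outside its binding domain — cannot bind it (Principle A).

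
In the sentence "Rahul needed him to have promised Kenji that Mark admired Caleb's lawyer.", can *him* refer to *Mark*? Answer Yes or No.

No

*him* is a pronoun; Principle B requires it to be free in its binding domain — the matrix clause.
— Mark: subject of the clause headed by 'admired'; is c-commanded by the pronoun; coreference would bind this R-expression — blocked (Principle C).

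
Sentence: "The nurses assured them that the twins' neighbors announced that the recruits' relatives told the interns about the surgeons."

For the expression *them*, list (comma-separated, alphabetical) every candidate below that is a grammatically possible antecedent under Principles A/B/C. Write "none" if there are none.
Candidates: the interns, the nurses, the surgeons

none

*them* is a pronoun; Principle B requires it to be free in its binding domain — the matrix clause.
— the interns: object of the clause headed by 'told'; is c-commanded by the pronoun; coreference would bind this R-expression — blocked (Principle C).
— the nurses: subject of the matrix clause; c-commands the pronoun within its binding domain — blocked (Principle B).
— the surgeons: second object of the clause headed by 'told'; is c-commanded by the pronoun; coreference would bind this R-expression — blocked (Principle C).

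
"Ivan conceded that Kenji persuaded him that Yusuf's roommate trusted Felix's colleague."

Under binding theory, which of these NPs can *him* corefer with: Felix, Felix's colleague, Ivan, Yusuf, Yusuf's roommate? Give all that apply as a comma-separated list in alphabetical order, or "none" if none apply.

*him* is a pronoun; Principle B requires it to be free in its binding domain — the clause headed by 'persuaded'.
— Felix: possessor inside the object DP of the clause headed by 'trusted'; is c-commanded by the pronoun; coreference would bind this R-expression — blocked (Principle C).
— Felix's colleague: object of the clause headed by 'trusted'; is c-commanded by the pronoun; coreference would bind this R-expression — blocked (Principle C).
— Ivan: subject of the matrix clause; c-commands the pronoun but lies outside its binding domain — allowed.
— Yusuf: possessor inside the subject DP of the clause headed by 'trusted'; is c-commanded by the pronoun; coreference would bind this R-expression — blocked (Principle C).
— Yusuf's roommate: subject of the clause headed by 'trusted'; is c-commanded by the pronoun; coreference would bind this R-expression — blocked (Principle C).

Ivan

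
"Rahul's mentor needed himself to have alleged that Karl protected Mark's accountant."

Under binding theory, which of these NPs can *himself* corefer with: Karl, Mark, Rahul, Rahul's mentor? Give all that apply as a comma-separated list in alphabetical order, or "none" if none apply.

Rahul's mentor

*himself* is a reflexive; Principle A requires it to be bound within its binding domain — the matrix clause.
— Karl: subject of the clause headed by 'protected'; does not c-command the reflexive — cannot bind it (Principle A).
— Mark: possessor inside the object DP of the clause headed by 'protected'; does not c-command the reflexive — cannot bind it (Principle A).
— Rahul: possessor inside the subject DP of the matrix clause; does not c-command the reflexive — cannot bind it (Principle A).
— Rahul's mentor: subject of the matrix clause; c-commands the reflexive within its binding domain — allowed (Principle A).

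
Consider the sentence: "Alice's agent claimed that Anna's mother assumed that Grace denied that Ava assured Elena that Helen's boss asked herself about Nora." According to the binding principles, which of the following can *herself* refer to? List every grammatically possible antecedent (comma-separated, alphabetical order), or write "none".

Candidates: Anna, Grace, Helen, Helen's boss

*herself* is a reflexive; Principle A requires it to be bound within its binding domain — the clause headed by 'asked'.
— Anna: possessor inside the subject DP of the clause headed by 'assumed'; does not c-command the reflexive — cannot bind it (Principle A).
— Grace: subject of the clause headed by 'denied'; c-commands the reflexive but lies outside its binding domain — cannot bind it (Principle A).
— Helen: possessor inside the subject DP of the clause headed by 'asked'; does not c-command the reflexive — cannot bind it (Principle A).
— Helen's boss: subject of the clause headed by 'asked'; c-commands the reflexive within its binding domain — allowed (Principle A).

Helen's boss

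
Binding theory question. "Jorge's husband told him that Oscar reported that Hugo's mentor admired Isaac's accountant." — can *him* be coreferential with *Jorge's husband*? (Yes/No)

*him* is a pronoun; Principle B requires it to be free in its binding domain — the matrix clause.
— Jorge's husband: subject of the matrix clause; c-commands the pronoun within its binding domain — blocked (Principle B).

No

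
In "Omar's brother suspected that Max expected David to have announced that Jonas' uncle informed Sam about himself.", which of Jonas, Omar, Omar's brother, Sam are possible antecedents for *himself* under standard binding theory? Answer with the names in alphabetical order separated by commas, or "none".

*himself* is a reflexive; Principle A requires it to be bound within its binding domain — the clause headed by 'informed'.
— Jonas: possessor inside the subject DP of the clause headed by 'informed'; does not c-command the reflexive — cannot bind it (Principle A).
— Omar: possessor inside the subject DP of the matrix clause; does not c-command the reflexive — cannot bind it (Principle A).
— Omar's brother: subject of the matrix clause; c-commands the reflexive but lies outside its binding domain — cannot bind it (Principle A).
— Sam: object of the clause headed by 'informed'; c-commands the reflexive within its binding domain — allowed (Principle A).

Sam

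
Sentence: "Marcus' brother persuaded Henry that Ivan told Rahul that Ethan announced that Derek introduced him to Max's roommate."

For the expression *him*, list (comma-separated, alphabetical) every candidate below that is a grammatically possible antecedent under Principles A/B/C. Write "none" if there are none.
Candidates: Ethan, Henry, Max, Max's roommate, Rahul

Ethan, Henry, Rahul

*him* is a pronoun; Principle B requires it to be free in its binding domain — the clause headed by 'introduced'.
— Ethan: subject of the clause headed by 'announced'; c-commands the pronoun but lies outside its binding domain — allowed.
— Henry: object of the matrix clause; c-commands the pronoun but lies outside its binding domain — allowed.
— Max: possessor inside the second object DP of the clause headed by 'introduced'; is c-commanded by the pronoun; coreference would bind this R-expression — blocked (Principle C).
— Max's roommate: second object of the clause headed by 'introduced'; is c-commanded by the pronoun; coreference would bind this R-expression — blocked (Principle C).
— Rahul: object of the clause headed by 'told'; c-commands the pronoun but lies outside its binding domain — allowed.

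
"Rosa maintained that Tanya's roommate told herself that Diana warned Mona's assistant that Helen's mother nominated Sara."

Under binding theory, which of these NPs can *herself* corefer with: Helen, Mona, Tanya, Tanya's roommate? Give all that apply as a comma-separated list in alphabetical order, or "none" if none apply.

Tanya's roommate

*herself* is a reflexive; Principle A requires it to be bound within its binding domain — the clause headed by 'told'.
— Helen: possessor inside the subject DP of the clause headed by 'nominated'; does not c-command the reflexive — cannot bind it (Principle A).
— Mona: possessor inside the object DP of the clause headed by 'warned'; does not c-command the reflexive — cannot bind it (Principle A).
— Tanya: possessor inside the subject DP of the clause headed by 'told'; does not c-command the reflexive — cannot bind it (Principle A).
— Tanya's roommate: subject of the clause headed by 'told'; c-commands the reflexive within its binding domain — allowed (Principle A).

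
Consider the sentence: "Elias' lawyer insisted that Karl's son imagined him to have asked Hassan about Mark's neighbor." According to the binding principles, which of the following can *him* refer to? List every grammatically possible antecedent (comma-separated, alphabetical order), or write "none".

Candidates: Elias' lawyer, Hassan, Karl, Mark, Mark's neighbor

*him* is a pronoun; Principle B requires it to be free in its binding domain — the clause headed by 'imagined'.
— Elias' lawyer: subject of the matrix clause; c-commands the pronoun but lies outside its binding domain — allowed.
— Hassan: object of the clause headed by 'asked'; is c-commanded by the pronoun; coreference would bind this R-expression — blocked (Principle C).
— Karl: possessor inside the subject DP of the clause headed by 'imagined'; does not c-command the pronoun — Principle B does not apply; allowed.
— Mark: possessor inside the second object DP of the clause headed by 'asked'; is c-commanded by the pronoun; coreference would bind this R-expression — blocked (Principle C).
— Mark's neighbor: second object of the clause headed by 'asked'; is c-commanded by the pronoun; coreference would bind this R-expression — blocked (Principle C).

Elias' lawyer, Karl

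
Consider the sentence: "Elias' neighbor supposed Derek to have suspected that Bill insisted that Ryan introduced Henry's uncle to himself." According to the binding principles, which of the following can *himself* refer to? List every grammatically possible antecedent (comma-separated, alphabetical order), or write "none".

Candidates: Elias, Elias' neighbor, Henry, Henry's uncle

Henry's uncle

*himself* is a reflexive; Principle A requires it to be bound within its binding domain — the clause headed by 'introduced'.
— Elias: possessor inside the subject DP of the matrix clause; does not c-command the reflexive — cannot bind it (Principle A).
— Elias' neighbor: subject of the matrix clause; c-commands the reflexive but lies outside its binding domain — cannot bind it (Principle A).
— Henry: possessor inside the object DP of the clause headed by 'introduced'; does not c-command the reflexive — cannot bind it (Principle A).
— Henry's uncle: object of the clause headed by 'introduced'; c-commands the reflexive within its binding domain — allowed (Principle A).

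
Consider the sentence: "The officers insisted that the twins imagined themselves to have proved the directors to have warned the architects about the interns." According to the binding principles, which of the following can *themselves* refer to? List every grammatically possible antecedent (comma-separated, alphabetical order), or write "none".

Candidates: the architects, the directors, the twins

the twins

*themselves* is a reflexive; Principle A requires it to be bound within its binding domain — the clause headed by 'imagined'.
— the architects: object of the clause headed by 'warned'; does not c-command the reflexive — cannot bind it (Principle A).
— the directors: subject of the clause headed by 'warned'; does not c-command the reflexive — cannot bind it (Principle A).
— the twins: subject of the clause headed by 'imagined'; c-commands the reflexive within its binding domain — allowed (Principle A).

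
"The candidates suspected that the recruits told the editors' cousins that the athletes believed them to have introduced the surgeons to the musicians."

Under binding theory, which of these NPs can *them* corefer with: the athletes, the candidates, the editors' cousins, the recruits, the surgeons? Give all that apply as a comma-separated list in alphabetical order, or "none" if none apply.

*them* is a pronoun; Principle B requires it to be free in its binding domain — the clause headed by 'believed'.
— the athletes: subject of the clause headed by 'believed'; c-commands the pronoun within its binding domain — blocked (Principle B).
— the candidates: subject of the matrix clause; c-commands the pronoun but lies outside its binding domain — allowed.
— the editors' cousins: object of the clause headed by 'told'; c-commands the pronoun but lies outside its binding domain — allowed.
— the recruits: subject of the clause headed by 'told'; c-commands the pronoun but lies outside its binding domain — allowed.
— the surgeons: object of the clause headed by 'introduced'; is c-commanded by the pronoun; coreference would bind this R-expression — blocked (Principle C).

the candidates, the editors' cousins, the recruits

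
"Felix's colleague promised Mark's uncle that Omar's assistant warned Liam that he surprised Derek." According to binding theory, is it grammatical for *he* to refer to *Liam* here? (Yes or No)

*Liam* is an R-expression; Principle C requires it to be free (not bound by any c-commanding expression).
— he: subject of the clause headed by 'surprised'; the pronoun does not c-command the R-expression — coreference allowed.

Yes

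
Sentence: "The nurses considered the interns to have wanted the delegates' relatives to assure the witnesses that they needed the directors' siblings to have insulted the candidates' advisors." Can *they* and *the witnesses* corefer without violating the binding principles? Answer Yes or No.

*the witnesses* is an R-expression; Principle C requires it to be free (not bound by any c-commanding expression).
— they: subject of the clause headed by 'needed'; the pronoun does not c-command the R-expression — coreference allowed.

Yes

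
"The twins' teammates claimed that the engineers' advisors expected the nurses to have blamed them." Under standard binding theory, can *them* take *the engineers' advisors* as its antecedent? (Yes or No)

*them* is a pronoun; Principle B requires it to be free in its binding domain — the clause headed by 'blamed'.
— the engineers' advisors: subject of the clause headed by 'expected'; c-commands the pronoun but lies outside its binding domain — allowed.

Yes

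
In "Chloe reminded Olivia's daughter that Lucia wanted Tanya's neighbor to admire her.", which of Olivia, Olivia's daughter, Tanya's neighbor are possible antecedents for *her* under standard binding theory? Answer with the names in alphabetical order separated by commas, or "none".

*her* is a pronoun; Principle B requires it to be free in its binding domain — the clause headed by 'admire'.
— Olivia: possessor inside the object DP of the matrix clause; does not c-command the pronoun — Principle B does not apply; allowed.
— Olivia's daughter: object of the matrix clause; c-commands the pronoun but lies outside its binding domain — allowed.
— Tanya's neighbor: subject of the clause headed by 'admire'; c-commands the pronoun within its binding domain — blocked (Principle B).

Olivia, Olivia's daughter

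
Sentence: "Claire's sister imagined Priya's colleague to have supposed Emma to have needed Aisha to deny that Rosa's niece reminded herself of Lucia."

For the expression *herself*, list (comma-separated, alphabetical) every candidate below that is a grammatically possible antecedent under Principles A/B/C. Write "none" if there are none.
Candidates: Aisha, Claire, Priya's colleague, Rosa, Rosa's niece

*herself* is a reflexive; Principle A requires it to be bound within its binding domain — the clause headed by 'reminded'.
— Aisha: subject of the clause headed by 'deny'; c-commands the reflexive but lies outside its binding domain — cannot bind it (Principle A).
— Claire: possessor inside the subject DP of the matrix clause; does not c-command the reflexive — cannot bind it (Principle A).
— Priya's colleague: subject of the clause headed by 'supposed'; c-commands the reflexive but lies outside its binding domain — cannot bind it (Principle A).
— Rosa: possessor inside the subject DP of the clause headed by 'reminded'; does not c-command the reflexive — cannot bind it (Principle A).
— Rosa's niece: subject of the clause headed by 'reminded'; c-commands the reflexive within its binding domain — allowed (Principle A).

Rosa's niece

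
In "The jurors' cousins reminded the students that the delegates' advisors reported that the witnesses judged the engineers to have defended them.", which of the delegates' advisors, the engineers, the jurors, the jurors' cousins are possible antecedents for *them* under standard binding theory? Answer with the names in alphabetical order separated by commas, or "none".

the delegates' advisors, the jurors, the jurors' cousins

*them* is a pronoun; Principle B requires it to be free in its binding domain — the clause headed by 'defended'.
— the delegates' advisors: subject of the clause headed by 'reported'; c-commands the pronoun but lies outside its binding domain — allowed.
— the engineers: subject of the clause headed by 'defended'; c-commands the pronoun within its binding domain — blocked (Principle B).
— the jurors: possessor inside the subject DP of the matrix clause; does not c-command the pronoun — Principle B does not apply; allowed.
— the jurors' cousins: subject of the matrix clause; c-commands the pronoun but lies outside its binding domain — allowed.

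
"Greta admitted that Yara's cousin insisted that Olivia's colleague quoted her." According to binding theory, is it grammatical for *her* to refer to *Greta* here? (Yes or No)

Yes

*Greta* is an R-expression; Principle C requires it to be free (not bound by any c-commanding expression).
— her: object of the clause headed by 'quoted'; the pronoun does not c-command the R-expression — coreference allowed.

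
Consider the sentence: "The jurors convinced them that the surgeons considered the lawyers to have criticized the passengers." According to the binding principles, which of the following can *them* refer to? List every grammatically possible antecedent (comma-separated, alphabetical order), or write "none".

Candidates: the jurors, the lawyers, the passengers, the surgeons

*them* is a pronoun; Principle B requires it to be free in its binding domain — the matrix clause.
— the jurors: subject of the matrix clause; c-commands the pronoun within its binding domain — blocked (Principle B).
— the lawyers: subject of the clause headed by 'criticized'; is c-commanded by the pronoun; coreference would bind this R-expression — blocked (Principle C).
— the passengers: object of the clause headed by 'criticized'; is c-commanded by the pronoun; coreference would bind this R-expression — blocked (Principle C).
— the surgeons: subject of the clause headed by 'considered'; is c-commanded by the pronoun; coreference would bind this R-expression — blocked (Principle C).

none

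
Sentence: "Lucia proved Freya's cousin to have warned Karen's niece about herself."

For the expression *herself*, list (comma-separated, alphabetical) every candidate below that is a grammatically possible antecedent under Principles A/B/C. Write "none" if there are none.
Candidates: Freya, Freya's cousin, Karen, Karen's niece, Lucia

*herself* is a reflexive; Principle A requires it to be bound within its binding domain — the clause headed by 'warned'.
— Freya: possessor inside the subject DP of the clause headed by 'warned'; does not c-command the reflexive — cannot bind it (Principle A).
— Freya's cousin: subject of the clause headed by 'warned'; c-commands the reflexive within its binding domain — allowed (Principle A).
— Karen: possessor inside the object DP of the clause headed by 'warned'; does not c-command the reflexive — cannot bind it (Principle A).
— Karen's niece: object of the clause headed by 'warned'; c-commands the reflexive within its binding domain — allowed (Principle A).
— Lucia: subject of the matrix clause; c-commands the reflexive but lies outside its binding domain — cannot bind it (Principle A).

Freya's cousin, Karen's niece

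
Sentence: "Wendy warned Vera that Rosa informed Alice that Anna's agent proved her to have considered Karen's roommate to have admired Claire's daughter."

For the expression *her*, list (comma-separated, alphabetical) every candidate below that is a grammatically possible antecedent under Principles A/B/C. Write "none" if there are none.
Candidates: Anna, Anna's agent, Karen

*her* is a pronoun; Principle B requires it to be free in its binding domain — the clause headed by 'proved'.
— Anna: possessor inside the subject DP of the clause headed by 'proved'; does not c-command the pronoun — Principle B does not apply; allowed.
— Anna's agent: subject of the clause headed by 'proved'; c-commands the pronoun within its binding domain — blocked (Principle B).
— Karen: possessor inside the subject DP of the clause headed by 'admired'; is c-commanded by the pronoun; coreference would bind this R-expression — blocked (Principle C).

Anna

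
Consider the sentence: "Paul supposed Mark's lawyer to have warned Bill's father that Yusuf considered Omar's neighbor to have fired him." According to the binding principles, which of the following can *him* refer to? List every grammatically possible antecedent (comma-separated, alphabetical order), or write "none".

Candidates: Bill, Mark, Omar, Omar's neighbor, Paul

*him* is a pronoun; Principle B requires it to be free in its binding domain — the clause headed by 'fired'.
— Bill: possessor inside the object DP of the clause headed by 'warned'; does not c-command the pronoun — Principle B does not apply; allowed.
— Mark: possessor inside the subject DP of the clause headed by 'warned'; does not c-command the pronoun — Principle B does not apply; allowed.
— Omar: possessor inside the subject DP of the clause headed by 'fired'; does not c-command the pronoun — Principle B does not apply; allowed.
— Omar's neighbor: subject of the clause headed by 'fired'; c-commands the pronoun within its binding domain — blocked (Principle B).
— Paul: subject of the matrix clause; c-commands the pronoun but lies outside its binding domain — allowed.

Bill, Mark, Omar, Paul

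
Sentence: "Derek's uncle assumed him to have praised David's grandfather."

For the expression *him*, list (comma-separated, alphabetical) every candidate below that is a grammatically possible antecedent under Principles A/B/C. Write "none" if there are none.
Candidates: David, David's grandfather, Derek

*him* is a pronoun; Principle B requires it to be free in its binding domain — the matrix clause.
— David: possessor inside the object DP of the clause headed by 'praised'; is c-commanded by the pronoun; coreference would bind this R-expression — blocked (Principle C).
— David's grandfather: object of the clause headed by 'praised'; is c-commanded by the pronoun; coreference would bind this R-expression — blocked (Principle C).
— Derek: possessor inside the subject DP of the matrix clause; does not c-command the pronoun — Principle B does not apply; allowed.

Derek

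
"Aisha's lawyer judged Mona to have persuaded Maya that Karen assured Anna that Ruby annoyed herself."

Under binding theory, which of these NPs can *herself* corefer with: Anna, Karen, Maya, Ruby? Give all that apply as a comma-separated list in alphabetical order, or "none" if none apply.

Ruby

*herself* is a reflexive; Principle A requires it to be bound within its binding domain — the clause headed by 'annoyed'.
— Anna: object of the clause headed by 'assured'; c-commands the reflexive but lies outside its binding domain — cannot bind it (Principle A).
— Karen: subject of the clause headed by 'assured'; c-commands the reflexive but lies outside its binding domain — cannot bind it (Principle A).
— Maya: object of the clause headed by 'persuaded'; c-commands the reflexive but lies outside its binding domain — cannot bind it (Principle A).
— Ruby: subject of the clause headed by 'annoyed'; c-commands the reflexive within its binding domain — allowed (Principle A).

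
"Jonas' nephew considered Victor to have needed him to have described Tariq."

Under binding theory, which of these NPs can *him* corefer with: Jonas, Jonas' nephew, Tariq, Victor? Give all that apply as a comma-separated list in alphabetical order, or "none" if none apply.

*him* is a pronoun; Principle B requires it to be free in its binding domain — the clause headed by 'needed'.
— Jonas: possessor inside the subject DP of the matrix clause; does not c-command the pronoun — Principle B does not apply; allowed.
— Jonas' nephew: subject of the matrix clause; c-commands the pronoun but lies outside its binding domain — allowed.
— Tariq: object of the clause headed by 'described'; is c-commanded by the pronoun; coreference would bind this R-expression — blocked (Principle C).
— Victor: subject of the clause headed by 'needed'; c-commands the pronoun within its binding domain — blocked (Principle B).

Jonas, Jonas' nephew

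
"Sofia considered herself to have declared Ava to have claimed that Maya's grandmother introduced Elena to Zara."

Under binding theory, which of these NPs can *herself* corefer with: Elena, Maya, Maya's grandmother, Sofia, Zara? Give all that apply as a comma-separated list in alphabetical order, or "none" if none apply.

Sofia

*herself* is a reflexive; Principle A requires it to be bound within its binding domain — the matrix clause.
— Elena: object of the clause headed by 'introduced'; does not c-command the reflexive — cannot bind it (Principle A).
— Maya: possessor inside the subject DP of the clause headed by 'introduced'; does not c-command the reflexive — cannot bind it (Principle A).
— Maya's grandmother: subject of the clause headed by 'introduced'; does not c-command the reflexive — cannot bind it (Principle A).
— Sofia: subject of the matrix clause; c-commands the reflexive within its binding domain — allowed (Principle A).
— Zara: second object of the clause headed by 'introduced'; does not c-command the reflexive — cannot bind it (Principle A).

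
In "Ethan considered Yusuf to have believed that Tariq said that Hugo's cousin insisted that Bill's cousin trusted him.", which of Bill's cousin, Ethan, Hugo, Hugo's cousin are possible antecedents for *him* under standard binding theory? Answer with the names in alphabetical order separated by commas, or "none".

Ethan, Hugo, Hugo's cousin

*him* is a pronoun; Principle B requires it to be free in its binding domain — the clause headed by 'trusted'.
— Bill's cousin: subject of the clause headed by 'trusted'; c-commands the pronoun within its binding domain — blocked (Principle B).
— Ethan: subject of the matrix clause; c-commands the pronoun but lies outside its binding domain — allowed.
— Hugo: possessor inside the subject DP of the clause headed by 'insisted'; does not c-command the pronoun — Principle B does not apply; allowed.
— Hugo's cousin: subject of the clause headed by 'insisted'; c-commands the pronoun but lies outside its binding domain — allowed.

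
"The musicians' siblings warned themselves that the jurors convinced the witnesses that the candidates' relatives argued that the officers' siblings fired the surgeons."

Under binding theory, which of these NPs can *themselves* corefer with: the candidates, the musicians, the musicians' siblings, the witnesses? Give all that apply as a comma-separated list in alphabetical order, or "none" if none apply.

the musicians' siblings

*themselves* is a reflexive; Principle A requires it to be bound within its binding domain — the matrix clause.
— the candidates: possessor inside the subject DP of the clause headed by 'argued'; does not c-command the reflexive — cannot bind it (Principle A).
— the musicians: possessor inside the subject DP of the matrix clause; does not c-command the reflexive — cannot bind it (Principle A).
— the musicians' siblings: subject of the matrix clause; c-commands the reflexive within its binding domain — allowed (Principle A).
— the witnesses: object of the clause headed by 'convinced'; does not c-command the reflexive — cannot bind it (Principle A).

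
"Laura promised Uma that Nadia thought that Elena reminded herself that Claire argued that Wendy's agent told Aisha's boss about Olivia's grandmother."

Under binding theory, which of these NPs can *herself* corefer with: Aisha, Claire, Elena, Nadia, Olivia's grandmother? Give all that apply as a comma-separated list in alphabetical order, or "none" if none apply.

Elena

*herself* is a reflexive; Principle A requires it to be bound within its binding domain — the clause headed by 'reminded'.
— Aisha: possessor inside the object DP of the clause headed by 'told'; does not c-command the reflexive — cannot bind it (Principle A).
— Claire: subject of the clause headed by 'argued'; does not c-command the reflexive — cannot bind it (Principle A).
— Elena: subject of the clause headed by 'reminded'; c-commands the reflexive within its binding domain — allowed (Principle A).
— Nadia: subject of the clause headed by 'thought'; c-commands the reflexive but lies outside its binding domain — cannot bind it (Principle A).
— Olivia's grandmother: second object of the clause headed by 'told'; does not c-command the reflexive — cannot bind it (Principle A).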